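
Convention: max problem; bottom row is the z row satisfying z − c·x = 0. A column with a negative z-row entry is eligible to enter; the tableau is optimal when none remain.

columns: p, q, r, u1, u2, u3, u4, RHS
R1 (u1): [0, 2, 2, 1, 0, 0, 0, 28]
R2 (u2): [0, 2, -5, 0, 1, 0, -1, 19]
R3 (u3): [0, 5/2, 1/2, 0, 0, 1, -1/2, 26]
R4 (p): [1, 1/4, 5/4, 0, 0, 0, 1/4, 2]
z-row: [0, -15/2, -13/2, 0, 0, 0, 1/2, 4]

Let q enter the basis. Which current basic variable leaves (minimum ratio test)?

Column q entries and ratios — u1: 28/2 = 14; u2: 19/2 = 19/2; u3: 26/(5/2) = 52/5; p: 2/(1/4) = 8.
Smallest ratio is 8 in the row of p, so p leaves.

p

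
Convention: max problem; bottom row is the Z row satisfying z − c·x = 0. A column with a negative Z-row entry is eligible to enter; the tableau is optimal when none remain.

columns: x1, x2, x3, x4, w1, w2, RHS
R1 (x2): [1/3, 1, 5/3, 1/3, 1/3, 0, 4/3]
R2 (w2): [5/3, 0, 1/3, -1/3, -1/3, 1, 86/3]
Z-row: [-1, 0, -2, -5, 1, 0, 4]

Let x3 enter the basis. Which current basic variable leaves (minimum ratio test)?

Column x3 entries and ratios — x2: (4/3)/(5/3) = 4/5; w2: (86/3)/(1/3) = 86.
Smallest ratio is 4/5 in the row of x2, so x2 leaves.

x2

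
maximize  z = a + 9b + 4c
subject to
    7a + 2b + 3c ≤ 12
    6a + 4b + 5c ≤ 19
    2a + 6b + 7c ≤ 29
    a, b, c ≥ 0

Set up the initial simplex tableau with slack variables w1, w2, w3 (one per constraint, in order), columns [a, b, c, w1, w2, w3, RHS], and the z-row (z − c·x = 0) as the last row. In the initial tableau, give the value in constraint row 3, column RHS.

The RHS of constraint 3 is b_3 = 29.

29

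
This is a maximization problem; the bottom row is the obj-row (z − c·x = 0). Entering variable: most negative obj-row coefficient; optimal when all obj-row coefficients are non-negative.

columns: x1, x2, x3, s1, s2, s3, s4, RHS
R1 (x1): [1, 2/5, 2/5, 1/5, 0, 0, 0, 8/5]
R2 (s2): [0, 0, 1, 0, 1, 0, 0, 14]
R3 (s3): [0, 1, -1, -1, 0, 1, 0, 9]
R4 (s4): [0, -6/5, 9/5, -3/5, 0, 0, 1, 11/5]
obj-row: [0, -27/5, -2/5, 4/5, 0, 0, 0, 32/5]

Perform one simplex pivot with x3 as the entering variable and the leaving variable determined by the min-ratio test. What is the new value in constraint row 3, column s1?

Ratio test on column x3 — row 1: (8/5)/(2/5) = 4; row 2: 14/1 = 14; row 3: entry -1 ≤ 0; row 4: (11/5)/(9/5) = 11/9. Minimum is 11/9 at row 4 (s4 leaves); pivot element 9/5.
Divide row 4 by 9/5; eliminate column x3 from the other rows.
Row 3 update in column s1: -1 − (-1)·(-1/3) = -4/3.

-4/3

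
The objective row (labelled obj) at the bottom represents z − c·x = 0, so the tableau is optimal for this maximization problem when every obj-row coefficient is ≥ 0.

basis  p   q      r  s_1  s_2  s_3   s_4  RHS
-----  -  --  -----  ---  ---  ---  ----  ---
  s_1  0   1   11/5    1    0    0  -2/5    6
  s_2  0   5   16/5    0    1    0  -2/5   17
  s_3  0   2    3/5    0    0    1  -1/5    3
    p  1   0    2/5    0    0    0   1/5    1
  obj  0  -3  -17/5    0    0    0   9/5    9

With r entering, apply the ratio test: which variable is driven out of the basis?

Column r entries and ratios — s_1: 6/(11/5) = 30/11; s_2: 17/(16/5) = 85/16; s_3: 3/(3/5) = 5; p: 1/(2/5) = 5/2.
Smallest ratio is 5/2 in the row of p, so p leaves.

p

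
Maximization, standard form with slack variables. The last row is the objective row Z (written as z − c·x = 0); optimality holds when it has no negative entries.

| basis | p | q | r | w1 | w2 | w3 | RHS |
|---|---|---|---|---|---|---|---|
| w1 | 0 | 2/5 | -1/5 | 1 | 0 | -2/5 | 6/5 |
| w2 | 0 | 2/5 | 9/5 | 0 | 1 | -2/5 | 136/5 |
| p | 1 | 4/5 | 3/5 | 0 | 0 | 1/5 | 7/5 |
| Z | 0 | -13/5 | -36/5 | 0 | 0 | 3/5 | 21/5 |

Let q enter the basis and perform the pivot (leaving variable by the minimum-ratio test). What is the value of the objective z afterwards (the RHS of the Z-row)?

Ratio test on column q — row 1: (6/5)/(2/5) = 3; row 2: (136/5)/(2/5) = 68; row 3: (7/5)/(4/5) = 7/4. Minimum is 7/4 at row 3 (p leaves); pivot element 4/5.
Pivot on row 3; the Z-row RHS becomes 21/5 − (-13/5)·(7/4) = 35/4.

35/4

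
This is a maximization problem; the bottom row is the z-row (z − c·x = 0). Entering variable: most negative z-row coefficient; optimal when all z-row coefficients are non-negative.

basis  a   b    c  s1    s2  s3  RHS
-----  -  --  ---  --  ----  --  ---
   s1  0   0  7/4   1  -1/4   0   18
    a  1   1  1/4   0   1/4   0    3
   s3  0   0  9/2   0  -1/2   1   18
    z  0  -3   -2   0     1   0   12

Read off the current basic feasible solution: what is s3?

s3 is basic (row 3); its value is the RHS of that row, 18.

18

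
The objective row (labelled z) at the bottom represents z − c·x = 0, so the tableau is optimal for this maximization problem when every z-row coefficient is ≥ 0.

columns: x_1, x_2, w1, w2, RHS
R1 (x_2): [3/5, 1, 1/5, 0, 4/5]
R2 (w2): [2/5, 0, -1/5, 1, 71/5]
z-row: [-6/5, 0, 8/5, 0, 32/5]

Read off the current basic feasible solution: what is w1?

w1 is not in the basis, so in the current basic feasible solution w1 = 0.

0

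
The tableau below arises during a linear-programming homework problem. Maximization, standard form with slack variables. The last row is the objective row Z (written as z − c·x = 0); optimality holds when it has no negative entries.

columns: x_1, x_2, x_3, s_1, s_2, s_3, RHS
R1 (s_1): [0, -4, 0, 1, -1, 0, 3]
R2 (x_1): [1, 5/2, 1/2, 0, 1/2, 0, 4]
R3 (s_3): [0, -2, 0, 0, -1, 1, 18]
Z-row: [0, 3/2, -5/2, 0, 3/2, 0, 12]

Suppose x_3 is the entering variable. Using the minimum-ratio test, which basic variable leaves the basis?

x_1

Column x_3 entries and ratios — s_1: 0 ≤ 0, skip; x_1: 4/(1/2) = 8; s_3: 0 ≤ 0, skip.
Smallest ratio is 8 in the row of x_1, so x_1 leaves.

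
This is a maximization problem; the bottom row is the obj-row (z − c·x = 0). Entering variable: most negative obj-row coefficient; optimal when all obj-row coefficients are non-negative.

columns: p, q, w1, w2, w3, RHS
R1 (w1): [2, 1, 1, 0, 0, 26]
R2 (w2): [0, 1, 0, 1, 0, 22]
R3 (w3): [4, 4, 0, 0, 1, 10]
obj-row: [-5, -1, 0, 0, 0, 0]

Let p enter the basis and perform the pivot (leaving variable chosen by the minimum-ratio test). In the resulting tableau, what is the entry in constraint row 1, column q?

Ratio test on column p — row 1: 26/2 = 13; row 2: entry 0 ≤ 0; row 3: 10/4 = 5/2. Minimum is 5/2 at row 3 (w3 leaves); pivot element 4.
Divide row 3 by 4; eliminate column p from the other rows.
Row 1 update in column q: 1 − 2·1 = -1.

-1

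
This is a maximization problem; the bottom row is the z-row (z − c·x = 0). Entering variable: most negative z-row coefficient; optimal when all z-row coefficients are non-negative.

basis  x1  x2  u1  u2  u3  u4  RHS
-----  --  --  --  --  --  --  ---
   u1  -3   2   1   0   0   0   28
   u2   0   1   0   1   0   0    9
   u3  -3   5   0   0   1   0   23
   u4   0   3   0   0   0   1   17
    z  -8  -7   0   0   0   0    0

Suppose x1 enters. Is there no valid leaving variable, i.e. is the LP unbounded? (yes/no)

yes

Every constraint-row entry in column x1 is ≤ 0, so increasing x1 is unbounded.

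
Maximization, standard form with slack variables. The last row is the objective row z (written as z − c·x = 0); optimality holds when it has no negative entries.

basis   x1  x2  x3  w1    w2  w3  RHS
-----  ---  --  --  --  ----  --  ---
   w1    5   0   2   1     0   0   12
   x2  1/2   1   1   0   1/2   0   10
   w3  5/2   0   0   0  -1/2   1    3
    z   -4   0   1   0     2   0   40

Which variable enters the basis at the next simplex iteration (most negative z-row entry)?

x1

Negative z-row entries: x1: -4.
The most negative is -4 in column x1, so x1 enters.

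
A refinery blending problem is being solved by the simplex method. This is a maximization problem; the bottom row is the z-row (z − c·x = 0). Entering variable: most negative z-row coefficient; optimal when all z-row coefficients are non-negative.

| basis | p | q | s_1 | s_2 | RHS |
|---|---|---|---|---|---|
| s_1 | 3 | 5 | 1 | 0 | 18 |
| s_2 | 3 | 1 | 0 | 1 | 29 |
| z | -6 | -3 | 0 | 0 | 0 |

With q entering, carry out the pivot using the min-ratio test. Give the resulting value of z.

54/5

Ratio test on column q — row 1: 18/5 = 18/5; row 2: 29/1 = 29. Minimum is 18/5 at row 1 (s_1 leaves); pivot element 5.
Pivot on row 1; the z-row RHS becomes 0 − (-3)·(18/5) = 54/5.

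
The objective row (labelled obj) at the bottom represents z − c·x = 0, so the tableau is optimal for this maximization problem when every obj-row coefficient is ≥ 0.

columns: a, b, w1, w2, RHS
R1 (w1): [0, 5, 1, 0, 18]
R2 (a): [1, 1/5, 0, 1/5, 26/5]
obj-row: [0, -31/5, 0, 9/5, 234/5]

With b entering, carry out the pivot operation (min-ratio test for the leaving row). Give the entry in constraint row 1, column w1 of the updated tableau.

Ratio test on column b — row 1: 18/5 = 18/5; row 2: (26/5)/(1/5) = 26. Minimum is 18/5 at row 1 (w1 leaves); pivot element 5.
Divide row 1 by 5; eliminate column b from the other rows.
In the new row 1, the w1 entry is the old entry divided by the pivot: 1/5 = 1/5.

1/5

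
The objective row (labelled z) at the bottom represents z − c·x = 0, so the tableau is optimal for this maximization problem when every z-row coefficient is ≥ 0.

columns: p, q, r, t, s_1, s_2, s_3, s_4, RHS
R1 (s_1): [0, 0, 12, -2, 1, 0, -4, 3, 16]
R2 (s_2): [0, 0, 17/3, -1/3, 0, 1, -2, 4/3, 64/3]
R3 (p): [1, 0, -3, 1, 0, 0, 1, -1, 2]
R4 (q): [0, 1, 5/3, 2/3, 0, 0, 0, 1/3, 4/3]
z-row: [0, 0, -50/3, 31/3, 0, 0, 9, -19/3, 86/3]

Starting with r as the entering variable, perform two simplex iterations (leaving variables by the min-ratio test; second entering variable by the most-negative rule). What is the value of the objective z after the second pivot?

54

Ratio test on column r — row 1: 16/12 = 4/3; row 2: (64/3)/(17/3) = 64/17; row 3: entry -3 ≤ 0; row 4: (4/3)/(5/3) = 4/5. Minimum is 4/5 at row 4 (q leaves); pivot element 5/3.
Pivot on row 4; the z-row RHS becomes 86/3 − (-50/3)·(4/5) = 42.
Next entering variable (most negative z-row entry -3): s_4.
Ratio test on column s_4 — row 1: (32/5)/(3/5) = 32/3; row 2: (84/5)/(1/5) = 84; row 3: entry -2/5 ≤ 0; row 4: (4/5)/(1/5) = 4. Minimum is 4 at row 4 (r leaves); pivot element 1/5.
After the second pivot the z-row RHS is 42 − (-3)·4 = 54.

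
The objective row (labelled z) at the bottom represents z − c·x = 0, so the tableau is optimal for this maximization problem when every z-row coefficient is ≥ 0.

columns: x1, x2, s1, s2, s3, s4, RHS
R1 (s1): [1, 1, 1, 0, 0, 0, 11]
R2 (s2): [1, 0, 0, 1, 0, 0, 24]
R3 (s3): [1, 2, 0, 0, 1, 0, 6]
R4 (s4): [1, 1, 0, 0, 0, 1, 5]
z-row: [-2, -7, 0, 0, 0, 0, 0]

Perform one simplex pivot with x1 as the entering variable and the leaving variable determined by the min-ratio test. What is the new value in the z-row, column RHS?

Ratio test on column x1 — row 1: 11/1 = 11; row 2: 24/1 = 24; row 3: 6/1 = 6; row 4: 5/1 = 5. Minimum is 5 at row 4 (s4 leaves); pivot element 1.
Divide row 4 by 1; eliminate column x1 from the other rows.
z-row update in column RHS: 0 − (-2)·5 = 10.

10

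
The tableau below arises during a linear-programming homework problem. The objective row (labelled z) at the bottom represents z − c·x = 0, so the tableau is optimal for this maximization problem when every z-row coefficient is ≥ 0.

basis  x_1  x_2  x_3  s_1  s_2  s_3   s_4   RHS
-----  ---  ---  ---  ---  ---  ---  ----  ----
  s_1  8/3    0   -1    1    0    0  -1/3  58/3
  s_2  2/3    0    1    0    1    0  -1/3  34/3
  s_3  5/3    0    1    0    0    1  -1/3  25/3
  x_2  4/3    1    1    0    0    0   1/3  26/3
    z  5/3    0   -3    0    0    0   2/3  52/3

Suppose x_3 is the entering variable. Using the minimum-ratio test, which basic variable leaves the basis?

s_3

Column x_3 entries and ratios — s_1: -1 ≤ 0, skip; s_2: (34/3)/1 = 34/3; s_3: (25/3)/1 = 25/3; x_2: (26/3)/1 = 26/3.
Smallest ratio is 25/3 in the row of s_3, so s_3 leaves.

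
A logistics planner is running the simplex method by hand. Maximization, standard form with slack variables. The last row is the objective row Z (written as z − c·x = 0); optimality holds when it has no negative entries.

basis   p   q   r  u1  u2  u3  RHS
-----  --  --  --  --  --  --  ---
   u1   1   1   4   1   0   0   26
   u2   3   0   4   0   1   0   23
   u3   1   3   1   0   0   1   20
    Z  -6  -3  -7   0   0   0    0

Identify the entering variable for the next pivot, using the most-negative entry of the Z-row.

r

Negative Z-row entries: p: -6, q: -3, r: -7.
The most negative is -7 in column r, so r enters.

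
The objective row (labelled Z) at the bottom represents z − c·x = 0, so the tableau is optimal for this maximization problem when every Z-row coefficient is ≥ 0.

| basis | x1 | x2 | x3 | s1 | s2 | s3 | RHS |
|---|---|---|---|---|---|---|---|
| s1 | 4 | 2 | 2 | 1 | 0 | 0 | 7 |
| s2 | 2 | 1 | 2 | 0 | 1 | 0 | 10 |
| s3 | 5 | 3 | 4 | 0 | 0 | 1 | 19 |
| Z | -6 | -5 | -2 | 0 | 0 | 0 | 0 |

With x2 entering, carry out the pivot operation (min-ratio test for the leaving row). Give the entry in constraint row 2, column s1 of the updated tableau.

Ratio test on column x2 — row 1: 7/2 = 7/2; row 2: 10/1 = 10; row 3: 19/3 = 19/3. Minimum is 7/2 at row 1 (s1 leaves); pivot element 2.
Divide row 1 by 2; eliminate column x2 from the other rows.
Row 2 update in column s1: 0 − 1·(1/2) = -1/2.

-1/2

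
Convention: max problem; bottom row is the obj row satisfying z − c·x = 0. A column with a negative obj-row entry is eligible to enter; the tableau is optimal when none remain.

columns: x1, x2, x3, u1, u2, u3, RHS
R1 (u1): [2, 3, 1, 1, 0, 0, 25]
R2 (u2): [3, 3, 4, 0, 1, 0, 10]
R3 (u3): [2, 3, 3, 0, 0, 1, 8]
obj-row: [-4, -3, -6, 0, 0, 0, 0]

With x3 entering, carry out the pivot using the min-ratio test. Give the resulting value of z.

15

Ratio test on column x3 — row 1: 25/1 = 25; row 2: 10/4 = 5/2; row 3: 8/3 = 8/3. Minimum is 5/2 at row 2 (u2 leaves); pivot element 4.
Pivot on row 2; the obj-row RHS becomes 0 − (-6)·(5/2) = 15.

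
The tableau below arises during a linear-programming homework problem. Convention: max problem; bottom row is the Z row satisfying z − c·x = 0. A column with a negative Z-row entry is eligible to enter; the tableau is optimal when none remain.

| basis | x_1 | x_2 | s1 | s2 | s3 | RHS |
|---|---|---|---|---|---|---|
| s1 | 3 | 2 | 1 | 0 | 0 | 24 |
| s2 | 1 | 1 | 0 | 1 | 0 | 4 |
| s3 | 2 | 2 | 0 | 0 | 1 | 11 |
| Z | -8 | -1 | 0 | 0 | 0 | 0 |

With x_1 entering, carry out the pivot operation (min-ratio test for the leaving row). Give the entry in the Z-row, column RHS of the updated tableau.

Ratio test on column x_1 — row 1: 24/3 = 8; row 2: 4/1 = 4; row 3: 11/2 = 11/2. Minimum is 4 at row 2 (s2 leaves); pivot element 1.
Divide row 2 by 1; eliminate column x_1 from the other rows.
Z-row update in column RHS: 0 − (-8)·4 = 32.

32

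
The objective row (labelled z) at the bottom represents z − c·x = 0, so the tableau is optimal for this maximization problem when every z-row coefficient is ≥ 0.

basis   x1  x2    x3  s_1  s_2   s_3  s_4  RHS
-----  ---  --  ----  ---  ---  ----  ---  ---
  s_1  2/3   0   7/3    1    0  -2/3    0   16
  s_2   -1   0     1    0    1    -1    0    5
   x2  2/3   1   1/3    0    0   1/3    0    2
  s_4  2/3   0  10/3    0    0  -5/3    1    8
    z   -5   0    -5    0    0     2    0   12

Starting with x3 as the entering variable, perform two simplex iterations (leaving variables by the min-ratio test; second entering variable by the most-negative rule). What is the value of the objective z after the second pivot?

32

Ratio test on column x3 — row 1: 16/(7/3) = 48/7; row 2: 5/1 = 5; row 3: 2/(1/3) = 6; row 4: 8/(10/3) = 12/5. Minimum is 12/5 at row 4 (s_4 leaves); pivot element 10/3.
Pivot on row 4; the z-row RHS becomes 12 − (-5)·(12/5) = 24.
Next entering variable (most negative z-row entry -4): x1.
Ratio test on column x1 — row 1: (52/5)/(1/5) = 52; row 2: entry -6/5 ≤ 0; row 3: (6/5)/(3/5) = 2; row 4: (12/5)/(1/5) = 12. Minimum is 2 at row 3 (x2 leaves); pivot element 3/5.
After the second pivot the z-row RHS is 24 − (-4)·2 = 32.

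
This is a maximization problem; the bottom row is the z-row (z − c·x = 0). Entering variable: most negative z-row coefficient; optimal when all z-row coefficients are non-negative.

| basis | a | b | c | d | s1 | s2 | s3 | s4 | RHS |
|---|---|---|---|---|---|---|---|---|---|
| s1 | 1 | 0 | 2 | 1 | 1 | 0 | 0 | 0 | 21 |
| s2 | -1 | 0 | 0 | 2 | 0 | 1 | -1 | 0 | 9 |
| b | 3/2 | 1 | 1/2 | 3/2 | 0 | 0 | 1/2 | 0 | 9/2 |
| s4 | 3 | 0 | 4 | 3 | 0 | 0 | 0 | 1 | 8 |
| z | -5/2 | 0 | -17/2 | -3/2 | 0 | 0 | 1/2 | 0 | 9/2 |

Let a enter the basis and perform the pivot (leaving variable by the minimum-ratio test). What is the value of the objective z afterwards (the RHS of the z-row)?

67/6

Ratio test on column a — row 1: 21/1 = 21; row 2: entry -1 ≤ 0; row 3: (9/2)/(3/2) = 3; row 4: 8/3 = 8/3. Minimum is 8/3 at row 4 (s4 leaves); pivot element 3.
Pivot on row 4; the z-row RHS becomes 9/2 − (-5/2)·(8/3) = 67/6.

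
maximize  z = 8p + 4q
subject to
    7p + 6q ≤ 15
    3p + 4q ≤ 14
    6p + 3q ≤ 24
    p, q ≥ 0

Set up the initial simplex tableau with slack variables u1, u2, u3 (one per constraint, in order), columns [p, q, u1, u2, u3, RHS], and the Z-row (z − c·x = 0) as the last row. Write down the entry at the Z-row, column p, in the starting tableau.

The Z-row carries the negated objective coefficients: the p entry is -8.

-8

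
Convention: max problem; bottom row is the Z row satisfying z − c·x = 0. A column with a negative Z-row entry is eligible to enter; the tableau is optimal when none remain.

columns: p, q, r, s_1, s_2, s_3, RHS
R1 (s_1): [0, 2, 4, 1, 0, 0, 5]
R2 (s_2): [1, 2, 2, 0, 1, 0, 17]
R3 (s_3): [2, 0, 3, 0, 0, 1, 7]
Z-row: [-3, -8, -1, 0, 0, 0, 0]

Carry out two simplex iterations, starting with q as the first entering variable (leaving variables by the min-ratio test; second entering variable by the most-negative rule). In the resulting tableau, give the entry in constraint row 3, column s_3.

1/2

Ratio test on column q — row 1: 5/2 = 5/2; row 2: 17/2 = 17/2; row 3: entry 0 ≤ 0. Minimum is 5/2 at row 1 (s_1 leaves); pivot element 2.
Divide row 1 by 2; eliminate column q from the other rows.
Second iteration: most negative Z-row entry is -3 in column p, so p enters.
Ratio test on column p — row 1: entry 0 ≤ 0; row 2: 12/1 = 12; row 3: 7/2 = 7/2. Minimum is 7/2 at row 3 (s_3 leaves); pivot element 2.
Divide row 3 by 2; eliminate column p from the other rows.
After both pivots, the entry at constraint row 3, column s_3 is 1/2.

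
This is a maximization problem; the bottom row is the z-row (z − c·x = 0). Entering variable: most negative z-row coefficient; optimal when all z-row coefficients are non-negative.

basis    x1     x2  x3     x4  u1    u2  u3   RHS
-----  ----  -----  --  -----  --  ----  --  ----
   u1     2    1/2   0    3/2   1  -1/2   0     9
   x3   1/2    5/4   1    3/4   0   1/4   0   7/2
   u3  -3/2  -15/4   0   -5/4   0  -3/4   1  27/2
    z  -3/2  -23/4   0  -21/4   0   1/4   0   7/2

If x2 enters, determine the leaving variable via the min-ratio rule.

Column x2 entries and ratios — u1: 9/(1/2) = 18; x3: (7/2)/(5/4) = 14/5; u3: -15/4 ≤ 0, skip.
Smallest ratio is 14/5 in the row of x3, so x3 leaves.

x3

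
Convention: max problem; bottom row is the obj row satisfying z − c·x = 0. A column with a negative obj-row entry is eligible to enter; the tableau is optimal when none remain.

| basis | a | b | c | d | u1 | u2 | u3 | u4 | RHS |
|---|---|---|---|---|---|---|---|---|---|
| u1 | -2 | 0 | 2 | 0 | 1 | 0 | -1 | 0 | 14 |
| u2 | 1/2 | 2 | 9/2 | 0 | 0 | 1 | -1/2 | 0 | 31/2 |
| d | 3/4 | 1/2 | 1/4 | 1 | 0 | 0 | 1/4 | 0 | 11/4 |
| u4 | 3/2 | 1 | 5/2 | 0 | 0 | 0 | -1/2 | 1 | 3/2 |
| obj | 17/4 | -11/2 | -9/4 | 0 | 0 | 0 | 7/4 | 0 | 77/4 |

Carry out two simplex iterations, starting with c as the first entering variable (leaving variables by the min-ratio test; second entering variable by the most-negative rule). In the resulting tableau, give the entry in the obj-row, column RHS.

Ratio test on column c — row 1: 14/2 = 7; row 2: (31/2)/(9/2) = 31/9; row 3: (11/4)/(1/4) = 11; row 4: (3/2)/(5/2) = 3/5. Minimum is 3/5 at row 4 (u4 leaves); pivot element 5/2.
Divide row 4 by 5/2; eliminate column c from the other rows.
Second iteration: most negative obj-row entry is -23/5 in column b, so b enters.
Ratio test on column b — row 1: entry -4/5 ≤ 0; row 2: (64/5)/(1/5) = 64; row 3: (13/5)/(2/5) = 13/2; row 4: (3/5)/(2/5) = 3/2. Minimum is 3/2 at row 4 (c leaves); pivot element 2/5.
Divide row 4 by 2/5; eliminate column b from the other rows.
After both pivots, the entry at the obj-row, column RHS is 55/2.

55/2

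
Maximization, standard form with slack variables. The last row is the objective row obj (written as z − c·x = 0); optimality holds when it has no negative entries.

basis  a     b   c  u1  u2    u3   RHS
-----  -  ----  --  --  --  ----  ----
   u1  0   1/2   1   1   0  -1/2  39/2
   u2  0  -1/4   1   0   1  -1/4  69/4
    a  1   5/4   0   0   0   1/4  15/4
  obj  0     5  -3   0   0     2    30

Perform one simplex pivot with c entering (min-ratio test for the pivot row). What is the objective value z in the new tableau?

Ratio test on column c — row 1: (39/2)/1 = 39/2; row 2: (69/4)/1 = 69/4; row 3: entry 0 ≤ 0. Minimum is 69/4 at row 2 (u2 leaves); pivot element 1.
Pivot on row 2; the obj-row RHS becomes 30 − (-3)·(69/4) = 327/4.

327/4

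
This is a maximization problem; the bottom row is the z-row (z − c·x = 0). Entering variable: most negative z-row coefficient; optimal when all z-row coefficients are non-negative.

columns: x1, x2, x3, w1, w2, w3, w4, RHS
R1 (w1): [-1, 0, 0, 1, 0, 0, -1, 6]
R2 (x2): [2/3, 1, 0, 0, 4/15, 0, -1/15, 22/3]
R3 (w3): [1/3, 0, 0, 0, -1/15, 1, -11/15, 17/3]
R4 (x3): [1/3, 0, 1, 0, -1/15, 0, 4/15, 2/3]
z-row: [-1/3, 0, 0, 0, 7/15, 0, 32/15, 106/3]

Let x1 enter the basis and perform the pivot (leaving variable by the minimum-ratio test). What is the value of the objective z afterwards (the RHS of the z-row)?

36

Ratio test on column x1 — row 1: entry -1 ≤ 0; row 2: (22/3)/(2/3) = 11; row 3: (17/3)/(1/3) = 17; row 4: (2/3)/(1/3) = 2. Minimum is 2 at row 4 (x3 leaves); pivot element 1/3.
Pivot on row 4; the z-row RHS becomes 106/3 − (-1/3)·2 = 36.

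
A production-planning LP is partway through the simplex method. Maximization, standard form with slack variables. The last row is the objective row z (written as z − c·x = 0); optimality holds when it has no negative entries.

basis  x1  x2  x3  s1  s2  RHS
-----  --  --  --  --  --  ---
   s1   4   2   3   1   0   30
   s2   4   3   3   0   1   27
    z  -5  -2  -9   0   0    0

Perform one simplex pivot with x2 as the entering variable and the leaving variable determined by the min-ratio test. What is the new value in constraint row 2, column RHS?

Ratio test on column x2 — row 1: 30/2 = 15; row 2: 27/3 = 9. Minimum is 9 at row 2 (s2 leaves); pivot element 3.
Divide row 2 by 3; eliminate column x2 from the other rows.
In the new row 2, the RHS entry is the old entry divided by the pivot: 27/3 = 9.

9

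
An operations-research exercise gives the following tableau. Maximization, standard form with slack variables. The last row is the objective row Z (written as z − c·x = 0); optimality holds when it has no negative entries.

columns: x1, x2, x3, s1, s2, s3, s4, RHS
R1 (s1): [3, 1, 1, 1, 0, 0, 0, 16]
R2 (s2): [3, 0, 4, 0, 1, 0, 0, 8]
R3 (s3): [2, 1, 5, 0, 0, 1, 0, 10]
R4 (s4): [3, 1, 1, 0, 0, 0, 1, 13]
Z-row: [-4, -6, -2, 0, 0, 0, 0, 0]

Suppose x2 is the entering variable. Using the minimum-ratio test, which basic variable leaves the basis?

s3

Column x2 entries and ratios — s1: 16/1 = 16; s2: 0 ≤ 0, skip; s3: 10/1 = 10; s4: 13/1 = 13.
Smallest ratio is 10 in the row of s3, so s3 leaves.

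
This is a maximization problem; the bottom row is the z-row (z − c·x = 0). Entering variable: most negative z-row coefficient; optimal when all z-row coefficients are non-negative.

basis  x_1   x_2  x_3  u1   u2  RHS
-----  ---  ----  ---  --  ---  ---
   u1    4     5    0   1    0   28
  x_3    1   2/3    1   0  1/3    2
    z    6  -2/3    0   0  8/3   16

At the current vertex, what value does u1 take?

28

u1 is basic (row 1); its value is the RHS of that row, 28.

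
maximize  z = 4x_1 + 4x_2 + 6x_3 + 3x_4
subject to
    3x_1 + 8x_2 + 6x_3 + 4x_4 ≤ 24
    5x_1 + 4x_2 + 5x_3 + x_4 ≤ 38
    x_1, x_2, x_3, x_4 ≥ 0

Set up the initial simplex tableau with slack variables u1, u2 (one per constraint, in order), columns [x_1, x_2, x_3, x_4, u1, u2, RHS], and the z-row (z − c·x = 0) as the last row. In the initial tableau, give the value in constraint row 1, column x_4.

Constraint 1 has coefficient 4 on x_4.

4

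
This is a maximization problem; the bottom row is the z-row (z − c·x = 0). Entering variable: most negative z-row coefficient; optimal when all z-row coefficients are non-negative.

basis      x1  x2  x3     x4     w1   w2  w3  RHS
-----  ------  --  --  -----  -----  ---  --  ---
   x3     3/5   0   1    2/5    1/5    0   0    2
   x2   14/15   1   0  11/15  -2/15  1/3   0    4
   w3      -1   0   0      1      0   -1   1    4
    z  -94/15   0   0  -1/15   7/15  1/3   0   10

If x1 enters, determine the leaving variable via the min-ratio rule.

x3

Column x1 entries and ratios — x3: 2/(3/5) = 10/3; x2: 4/(14/15) = 30/7; w3: -1 ≤ 0, skip.
Smallest ratio is 10/3 in the row of x3, so x3 leaves.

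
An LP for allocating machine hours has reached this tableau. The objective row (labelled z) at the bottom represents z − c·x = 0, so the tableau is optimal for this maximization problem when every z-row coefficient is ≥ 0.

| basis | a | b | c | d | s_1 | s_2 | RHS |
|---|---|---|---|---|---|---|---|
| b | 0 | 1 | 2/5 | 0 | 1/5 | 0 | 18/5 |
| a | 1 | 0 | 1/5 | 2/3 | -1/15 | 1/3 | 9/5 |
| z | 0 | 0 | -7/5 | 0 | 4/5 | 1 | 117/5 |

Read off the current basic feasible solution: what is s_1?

0

s_1 is not in the basis, so in the current basic feasible solution s_1 = 0.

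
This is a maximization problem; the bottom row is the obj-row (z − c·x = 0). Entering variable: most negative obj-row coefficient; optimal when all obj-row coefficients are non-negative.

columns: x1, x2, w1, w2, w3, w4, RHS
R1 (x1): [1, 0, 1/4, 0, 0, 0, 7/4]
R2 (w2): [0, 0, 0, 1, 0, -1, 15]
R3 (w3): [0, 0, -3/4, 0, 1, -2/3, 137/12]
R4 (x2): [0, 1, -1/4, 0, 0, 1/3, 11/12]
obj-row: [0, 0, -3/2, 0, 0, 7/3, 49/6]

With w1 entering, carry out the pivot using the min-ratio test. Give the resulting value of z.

56/3

Ratio test on column w1 — row 1: (7/4)/(1/4) = 7; row 2: entry 0 ≤ 0; row 3: entry -3/4 ≤ 0; row 4: entry -1/4 ≤ 0. Minimum is 7 at row 1 (x1 leaves); pivot element 1/4.
Pivot on row 1; the obj-row RHS becomes 49/6 − (-3/2)·7 = 56/3.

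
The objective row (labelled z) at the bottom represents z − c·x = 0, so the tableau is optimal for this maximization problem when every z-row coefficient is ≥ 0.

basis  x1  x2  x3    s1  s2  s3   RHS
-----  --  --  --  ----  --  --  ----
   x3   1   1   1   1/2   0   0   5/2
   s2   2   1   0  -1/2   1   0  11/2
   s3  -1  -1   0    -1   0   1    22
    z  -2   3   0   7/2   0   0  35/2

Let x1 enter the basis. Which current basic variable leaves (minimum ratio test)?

Column x1 entries and ratios — x3: (5/2)/1 = 5/2; s2: (11/2)/2 = 11/4; s3: -1 ≤ 0, skip.
Smallest ratio is 5/2 in the row of x3, so x3 leaves.

x3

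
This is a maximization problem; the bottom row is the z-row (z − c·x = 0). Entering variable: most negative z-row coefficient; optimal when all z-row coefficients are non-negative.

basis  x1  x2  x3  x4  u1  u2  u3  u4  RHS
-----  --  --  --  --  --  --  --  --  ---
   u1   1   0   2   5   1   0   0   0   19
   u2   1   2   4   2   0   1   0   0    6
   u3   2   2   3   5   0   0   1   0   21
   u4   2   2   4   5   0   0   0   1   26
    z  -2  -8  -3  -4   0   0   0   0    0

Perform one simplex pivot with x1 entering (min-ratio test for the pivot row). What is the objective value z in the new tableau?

Ratio test on column x1 — row 1: 19/1 = 19; row 2: 6/1 = 6; row 3: 21/2 = 21/2; row 4: 26/2 = 13. Minimum is 6 at row 2 (u2 leaves); pivot element 1.
Pivot on row 2; the z-row RHS becomes 0 − (-2)·6 = 12.

12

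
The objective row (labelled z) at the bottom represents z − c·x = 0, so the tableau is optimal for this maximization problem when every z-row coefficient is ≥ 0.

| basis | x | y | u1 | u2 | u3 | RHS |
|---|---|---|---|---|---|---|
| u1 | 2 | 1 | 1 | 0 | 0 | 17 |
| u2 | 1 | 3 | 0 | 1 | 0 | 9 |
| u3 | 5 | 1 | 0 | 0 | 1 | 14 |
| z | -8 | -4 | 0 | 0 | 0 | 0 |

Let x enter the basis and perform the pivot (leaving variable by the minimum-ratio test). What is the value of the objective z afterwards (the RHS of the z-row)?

Ratio test on column x — row 1: 17/2 = 17/2; row 2: 9/1 = 9; row 3: 14/5 = 14/5. Minimum is 14/5 at row 3 (u3 leaves); pivot element 5.
Pivot on row 3; the z-row RHS becomes 0 − (-8)·(14/5) = 112/5.

112/5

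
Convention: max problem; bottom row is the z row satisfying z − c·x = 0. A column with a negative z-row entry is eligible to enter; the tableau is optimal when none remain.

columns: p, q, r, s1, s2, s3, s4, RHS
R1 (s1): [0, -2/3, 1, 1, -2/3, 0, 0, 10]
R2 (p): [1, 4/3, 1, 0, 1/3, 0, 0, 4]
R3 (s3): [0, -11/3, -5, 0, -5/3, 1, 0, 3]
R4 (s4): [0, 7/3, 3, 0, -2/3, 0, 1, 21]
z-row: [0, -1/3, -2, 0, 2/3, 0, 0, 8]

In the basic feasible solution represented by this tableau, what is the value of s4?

s4 is basic (row 4); its value is the RHS of that row, 21.

21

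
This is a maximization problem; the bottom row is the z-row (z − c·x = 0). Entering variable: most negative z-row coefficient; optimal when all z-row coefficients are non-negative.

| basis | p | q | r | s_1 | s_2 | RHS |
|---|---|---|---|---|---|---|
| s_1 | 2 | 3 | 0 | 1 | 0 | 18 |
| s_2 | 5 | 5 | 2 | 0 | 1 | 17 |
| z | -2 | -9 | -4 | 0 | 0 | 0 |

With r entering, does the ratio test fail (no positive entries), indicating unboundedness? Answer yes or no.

no

Column r has positive entries in row(s) 2, so the ratio test bounds it — not unbounded.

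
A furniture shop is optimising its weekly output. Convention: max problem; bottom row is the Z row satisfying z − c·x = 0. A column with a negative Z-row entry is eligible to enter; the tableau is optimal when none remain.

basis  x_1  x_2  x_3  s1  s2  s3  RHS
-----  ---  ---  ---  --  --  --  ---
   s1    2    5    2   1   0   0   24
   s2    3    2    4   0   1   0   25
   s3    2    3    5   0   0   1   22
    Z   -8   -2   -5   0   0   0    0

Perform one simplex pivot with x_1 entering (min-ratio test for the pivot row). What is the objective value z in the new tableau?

Ratio test on column x_1 — row 1: 24/2 = 12; row 2: 25/3 = 25/3; row 3: 22/2 = 11. Minimum is 25/3 at row 2 (s2 leaves); pivot element 3.
Pivot on row 2; the Z-row RHS becomes 0 − (-8)·(25/3) = 200/3.

200/3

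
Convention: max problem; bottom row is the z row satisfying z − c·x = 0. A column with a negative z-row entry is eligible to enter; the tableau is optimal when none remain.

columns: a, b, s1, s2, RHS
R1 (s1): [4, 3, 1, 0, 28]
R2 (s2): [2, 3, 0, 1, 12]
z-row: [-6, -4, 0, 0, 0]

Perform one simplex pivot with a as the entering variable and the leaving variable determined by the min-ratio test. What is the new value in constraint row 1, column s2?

-2

Ratio test on column a — row 1: 28/4 = 7; row 2: 12/2 = 6. Minimum is 6 at row 2 (s2 leaves); pivot element 2.
Divide row 2 by 2; eliminate column a from the other rows.
Row 1 update in column s2: 0 − 4·(1/2) = -2.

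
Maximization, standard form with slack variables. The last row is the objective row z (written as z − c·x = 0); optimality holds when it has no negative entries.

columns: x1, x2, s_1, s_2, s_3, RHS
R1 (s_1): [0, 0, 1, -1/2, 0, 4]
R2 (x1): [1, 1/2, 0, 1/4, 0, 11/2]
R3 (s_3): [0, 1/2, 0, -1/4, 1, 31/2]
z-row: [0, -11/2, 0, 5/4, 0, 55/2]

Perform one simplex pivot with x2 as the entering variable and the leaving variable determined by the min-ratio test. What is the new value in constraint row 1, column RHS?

4

Ratio test on column x2 — row 1: entry 0 ≤ 0; row 2: (11/2)/(1/2) = 11; row 3: (31/2)/(1/2) = 31. Minimum is 11 at row 2 (x1 leaves); pivot element 1/2.
Divide row 2 by 1/2; eliminate column x2 from the other rows.
Row 1 update in column RHS: 4 − 0·11 = 4.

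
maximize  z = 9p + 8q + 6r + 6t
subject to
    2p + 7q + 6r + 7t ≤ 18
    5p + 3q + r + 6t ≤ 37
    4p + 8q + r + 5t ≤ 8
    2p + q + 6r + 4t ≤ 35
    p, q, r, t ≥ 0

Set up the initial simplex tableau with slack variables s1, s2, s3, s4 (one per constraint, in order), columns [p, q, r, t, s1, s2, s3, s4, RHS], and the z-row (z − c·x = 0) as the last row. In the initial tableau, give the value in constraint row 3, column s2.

0

Slack s2 belongs to constraint 2; its column is the unit vector e_2, so the entry in row 3 is 0.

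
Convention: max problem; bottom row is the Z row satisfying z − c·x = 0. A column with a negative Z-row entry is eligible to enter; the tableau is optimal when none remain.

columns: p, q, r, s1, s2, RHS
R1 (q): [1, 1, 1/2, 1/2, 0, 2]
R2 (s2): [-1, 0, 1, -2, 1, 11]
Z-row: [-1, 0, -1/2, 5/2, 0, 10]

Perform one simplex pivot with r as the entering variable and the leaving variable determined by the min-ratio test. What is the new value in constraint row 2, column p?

Ratio test on column r — row 1: 2/(1/2) = 4; row 2: 11/1 = 11. Minimum is 4 at row 1 (q leaves); pivot element 1/2.
Divide row 1 by 1/2; eliminate column r from the other rows.
Row 2 update in column p: -1 − 1·2 = -3.

-3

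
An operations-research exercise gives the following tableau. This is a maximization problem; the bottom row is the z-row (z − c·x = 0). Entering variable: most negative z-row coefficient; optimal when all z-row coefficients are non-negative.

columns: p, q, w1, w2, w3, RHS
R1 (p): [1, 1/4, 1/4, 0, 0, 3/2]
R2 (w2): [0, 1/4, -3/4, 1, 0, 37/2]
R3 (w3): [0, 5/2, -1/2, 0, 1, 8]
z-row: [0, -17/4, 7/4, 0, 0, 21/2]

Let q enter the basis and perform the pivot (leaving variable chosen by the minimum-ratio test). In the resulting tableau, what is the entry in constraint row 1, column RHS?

Ratio test on column q — row 1: (3/2)/(1/4) = 6; row 2: (37/2)/(1/4) = 74; row 3: 8/(5/2) = 16/5. Minimum is 16/5 at row 3 (w3 leaves); pivot element 5/2.
Divide row 3 by 5/2; eliminate column q from the other rows.
Row 1 update in column RHS: 3/2 − (1/4)·(16/5) = 7/10.

7/10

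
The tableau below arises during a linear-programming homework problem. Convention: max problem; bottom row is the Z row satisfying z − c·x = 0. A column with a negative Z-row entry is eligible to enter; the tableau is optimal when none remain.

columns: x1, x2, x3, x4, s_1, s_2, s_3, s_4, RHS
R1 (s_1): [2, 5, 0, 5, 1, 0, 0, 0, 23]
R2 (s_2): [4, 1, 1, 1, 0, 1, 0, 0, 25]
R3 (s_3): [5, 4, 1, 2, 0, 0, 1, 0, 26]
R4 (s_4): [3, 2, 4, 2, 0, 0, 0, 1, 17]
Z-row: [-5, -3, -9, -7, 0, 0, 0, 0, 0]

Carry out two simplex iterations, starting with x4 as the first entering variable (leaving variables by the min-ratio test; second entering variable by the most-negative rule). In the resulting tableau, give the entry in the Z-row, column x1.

Ratio test on column x4 — row 1: 23/5 = 23/5; row 2: 25/1 = 25; row 3: 26/2 = 13; row 4: 17/2 = 17/2. Minimum is 23/5 at row 1 (s_1 leaves); pivot element 5.
Divide row 1 by 5; eliminate column x4 from the other rows.
Second iteration: most negative Z-row entry is -9 in column x3, so x3 enters.
Ratio test on column x3 — row 1: entry 0 ≤ 0; row 2: (102/5)/1 = 102/5; row 3: (84/5)/1 = 84/5; row 4: (39/5)/4 = 39/20. Minimum is 39/20 at row 4 (s_4 leaves); pivot element 4.
Divide row 4 by 4; eliminate column x3 from the other rows.
After both pivots, the entry at the Z-row, column x1 is 11/4.

11/4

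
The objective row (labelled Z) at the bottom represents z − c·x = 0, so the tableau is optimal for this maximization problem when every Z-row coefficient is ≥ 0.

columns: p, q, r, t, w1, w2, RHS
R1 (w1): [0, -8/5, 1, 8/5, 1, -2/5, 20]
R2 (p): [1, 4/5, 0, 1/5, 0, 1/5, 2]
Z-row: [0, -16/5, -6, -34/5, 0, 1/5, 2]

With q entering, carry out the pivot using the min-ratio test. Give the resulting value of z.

Ratio test on column q — row 1: entry -8/5 ≤ 0; row 2: 2/(4/5) = 5/2. Minimum is 5/2 at row 2 (p leaves); pivot element 4/5.
Pivot on row 2; the Z-row RHS becomes 2 − (-16/5)·(5/2) = 10.

10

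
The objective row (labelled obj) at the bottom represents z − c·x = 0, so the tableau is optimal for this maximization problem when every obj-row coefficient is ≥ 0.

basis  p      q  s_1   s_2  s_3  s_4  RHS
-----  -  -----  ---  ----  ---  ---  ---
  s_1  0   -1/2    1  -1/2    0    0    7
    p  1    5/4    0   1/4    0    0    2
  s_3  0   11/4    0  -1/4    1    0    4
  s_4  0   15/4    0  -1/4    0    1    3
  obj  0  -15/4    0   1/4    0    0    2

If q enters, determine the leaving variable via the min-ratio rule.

Column q entries and ratios — s_1: -1/2 ≤ 0, skip; p: 2/(5/4) = 8/5; s_3: 4/(11/4) = 16/11; s_4: 3/(15/4) = 4/5.
Smallest ratio is 4/5 in the row of s_4, so s_4 leaves.

s_4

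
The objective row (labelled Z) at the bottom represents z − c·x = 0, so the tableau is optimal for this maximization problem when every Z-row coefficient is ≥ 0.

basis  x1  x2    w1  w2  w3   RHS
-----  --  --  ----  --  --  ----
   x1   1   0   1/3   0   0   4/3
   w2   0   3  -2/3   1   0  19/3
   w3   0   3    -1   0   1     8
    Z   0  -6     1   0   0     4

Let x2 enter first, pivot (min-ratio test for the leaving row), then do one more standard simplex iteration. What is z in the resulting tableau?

Ratio test on column x2 — row 1: entry 0 ≤ 0; row 2: (19/3)/3 = 19/9; row 3: 8/3 = 8/3. Minimum is 19/9 at row 2 (w2 leaves); pivot element 3.
Pivot on row 2; the Z-row RHS becomes 4 − (-6)·(19/9) = 50/3.
Next entering variable (most negative Z-row entry -1/3): w1.
Ratio test on column w1 — row 1: (4/3)/(1/3) = 4; row 2: entry -2/9 ≤ 0; row 3: entry -1/3 ≤ 0. Minimum is 4 at row 1 (x1 leaves); pivot element 1/3.
After the second pivot the Z-row RHS is 50/3 − (-1/3)·4 = 18.

18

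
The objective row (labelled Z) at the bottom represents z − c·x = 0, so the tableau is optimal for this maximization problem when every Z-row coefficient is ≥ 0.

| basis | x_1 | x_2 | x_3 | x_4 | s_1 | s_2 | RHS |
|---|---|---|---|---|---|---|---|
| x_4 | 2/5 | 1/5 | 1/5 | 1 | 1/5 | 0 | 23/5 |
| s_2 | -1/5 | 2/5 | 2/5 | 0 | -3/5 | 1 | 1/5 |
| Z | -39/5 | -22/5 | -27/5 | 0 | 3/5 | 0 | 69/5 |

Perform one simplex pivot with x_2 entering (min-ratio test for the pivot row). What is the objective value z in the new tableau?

Ratio test on column x_2 — row 1: (23/5)/(1/5) = 23; row 2: (1/5)/(2/5) = 1/2. Minimum is 1/2 at row 2 (s_2 leaves); pivot element 2/5.
Pivot on row 2; the Z-row RHS becomes 69/5 − (-22/5)·(1/2) = 16.

16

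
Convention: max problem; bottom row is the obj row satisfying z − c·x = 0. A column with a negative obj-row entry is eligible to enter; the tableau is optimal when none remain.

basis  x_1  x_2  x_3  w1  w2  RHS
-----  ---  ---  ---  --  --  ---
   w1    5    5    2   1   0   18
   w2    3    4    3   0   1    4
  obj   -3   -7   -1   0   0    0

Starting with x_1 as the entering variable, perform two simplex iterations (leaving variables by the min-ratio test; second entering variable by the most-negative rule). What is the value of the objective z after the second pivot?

Ratio test on column x_1 — row 1: 18/5 = 18/5; row 2: 4/3 = 4/3. Minimum is 4/3 at row 2 (w2 leaves); pivot element 3.
Pivot on row 2; the obj-row RHS becomes 0 − (-3)·(4/3) = 4.
Next entering variable (most negative obj-row entry -3): x_2.
Ratio test on column x_2 — row 1: entry -5/3 ≤ 0; row 2: (4/3)/(4/3) = 1. Minimum is 1 at row 2 (x_1 leaves); pivot element 4/3.
After the second pivot the obj-row RHS is 4 − (-3)·1 = 7.

7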